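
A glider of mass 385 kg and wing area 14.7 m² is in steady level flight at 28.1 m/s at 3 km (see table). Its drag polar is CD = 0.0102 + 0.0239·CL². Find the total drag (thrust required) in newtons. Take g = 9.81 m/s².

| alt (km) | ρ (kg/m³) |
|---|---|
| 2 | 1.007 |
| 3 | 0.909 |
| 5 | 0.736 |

D = 118 N

At 3 km, from the table: ρ = 0.909 kg/m³.
Weight W = mg = 385 × 9.81 = 3776.9 N; in level flight L = W.
q = ½ρv² = ½ × 0.909 × 28.1² = 358.9 Pa.
CL = 2W/(ρv²S) = 2×3776.9/(0.909×28.1²×14.7) = 0.7159.
CD = 0.0102 + 0.0239 × 0.7159² = 0.02245.
D = q·S·CD = 358.9 × 14.7 × 0.02245 = 118.4 N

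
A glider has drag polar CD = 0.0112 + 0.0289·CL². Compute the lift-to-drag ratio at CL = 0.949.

CD = 0.0112 + 0.0289 × 0.949² = 0.03723
L/D = CL/CD = 0.949 / 0.03723 = 25.5

L/D = 25.5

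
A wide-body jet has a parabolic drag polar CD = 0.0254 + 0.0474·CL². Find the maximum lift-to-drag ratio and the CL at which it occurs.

(L/D)max = 14.4, at CL = 0.732

For CD = CD0 + K·CL², (L/D)max occurs at CL* = √(CD0/K) and equals 1/(2√(K·CD0)).
(L/D)max = 1/(2√(0.0474 × 0.0254)) = 1/(2 × 0.0347) = 14.4
CL* = √(0.0254/0.0474) = 0.732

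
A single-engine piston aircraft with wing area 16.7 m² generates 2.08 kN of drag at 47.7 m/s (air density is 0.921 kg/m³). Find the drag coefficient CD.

CD = 0.119

From D = ½ρv²S·CD, rearranging gives CD = 2D/(ρv²S).
CD = 2 × 2080 / (0.921 × 47.7² × 16.7) = 0.119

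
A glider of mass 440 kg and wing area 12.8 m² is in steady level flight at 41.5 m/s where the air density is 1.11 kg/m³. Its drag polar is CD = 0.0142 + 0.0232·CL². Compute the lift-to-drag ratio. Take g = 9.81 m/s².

In steady level flight, lift balances weight: W = mg = 440 × 9.81 = 4316.4 N.
q = ½ρv² = ½ × 1.11 × 41.5² = 955.8 Pa.
CL = W/(q·S) = 4316.4 / (955.8 × 12.8) = 0.3528.
CD = 0.0142 + 0.0232 × 0.3528² = 0.01709.
L/D = CL/CD = 0.3528 / 0.01709 = 20.6

L/D = 20.6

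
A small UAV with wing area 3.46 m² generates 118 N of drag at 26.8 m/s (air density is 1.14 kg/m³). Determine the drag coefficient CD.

From D = ½ρv²S·CD, rearranging gives CD = 2D/(ρv²S).
CD = 2 × 118 / (1.14 × 26.8² × 3.46) = 0.0833

CD = 0.0833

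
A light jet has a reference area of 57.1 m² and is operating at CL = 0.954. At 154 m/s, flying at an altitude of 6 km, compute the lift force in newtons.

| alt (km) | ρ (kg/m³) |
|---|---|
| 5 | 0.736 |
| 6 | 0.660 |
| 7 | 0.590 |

L = 4.26×10^5 N

At 6 km, from the table: ρ = 0.660 kg/m³.
L = ½ρv²S·CL = ½ × 0.66 × 154² × 57.1 × 0.954 = 4.26×10^5 N ≈ 426 kN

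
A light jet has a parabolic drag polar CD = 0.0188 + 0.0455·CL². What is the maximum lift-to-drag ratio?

(L/D)max = 17.1

For CD = CD0 + K·CL², (L/D)max occurs at CL* = √(CD0/K) and equals 1/(2√(K·CD0)).
(L/D)max = 1/(2√(0.0455 × 0.0188)) = 1/(2 × 0.02925) = 17.1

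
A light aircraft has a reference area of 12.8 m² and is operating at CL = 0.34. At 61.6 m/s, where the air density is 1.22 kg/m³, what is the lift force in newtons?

L = 10100 N

Dynamic pressure q = ½ρv² = ½ × 1.22 × 61.6² = 2315 Pa.
L = q·S·CL = 2315 × 12.8 × 0.34 = 10100 N ≈ 10.1 kN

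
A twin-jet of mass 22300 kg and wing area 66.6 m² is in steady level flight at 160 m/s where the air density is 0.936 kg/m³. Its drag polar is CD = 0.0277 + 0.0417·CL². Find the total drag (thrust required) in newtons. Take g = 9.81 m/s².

Level flight ⇒ L = W = m·g = 22300 × 9.81 = 2.1876×10^5 N.
Dynamic pressure q = 0.5 × 0.936 × 160² = 11980 Pa.
Required CL = L/(qS) = 2.1876×10^5/(11980·66.6) = 0.2742.
CD = 0.0277 + 0.0417 × 0.2742² = 0.03083.
D = q·S·CD = 11980 × 66.6 × 0.03083 = 24600 N

D = 24600 N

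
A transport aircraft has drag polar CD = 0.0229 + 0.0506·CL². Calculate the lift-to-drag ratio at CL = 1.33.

CD = 0.0229 + 0.0506 × 1.33² = 0.1124
L/D = CL/CD = 1.33 / 0.1124 = 11.8

L/D = 11.8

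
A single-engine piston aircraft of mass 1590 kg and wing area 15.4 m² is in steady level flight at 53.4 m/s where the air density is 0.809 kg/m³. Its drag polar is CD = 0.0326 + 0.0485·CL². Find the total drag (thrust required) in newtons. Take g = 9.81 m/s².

D = 1240 N

In steady level flight, lift balances weight: W = mg = 1590 × 9.81 = 15598 N.
Dynamic pressure q = 0.5 × 0.809 × 53.4² = 1153 Pa.
Required CL = L/(qS) = 15598/(1153·15.4) = 0.8781.
CD = 0.0326 + 0.0485 × 0.8781² = 0.07.
D = q·S·CD = 1153 × 15.4 × 0.07 = 1243 N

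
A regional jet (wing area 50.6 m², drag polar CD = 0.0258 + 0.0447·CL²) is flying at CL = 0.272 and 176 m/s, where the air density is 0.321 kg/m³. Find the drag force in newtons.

CD = 0.0258 + 0.0447 × 0.272² = 0.02911
D = ½ρv²S·CD = ½ × 0.321 × 176² × 50.6 × 0.02911 = 7320 N

D = 7320 N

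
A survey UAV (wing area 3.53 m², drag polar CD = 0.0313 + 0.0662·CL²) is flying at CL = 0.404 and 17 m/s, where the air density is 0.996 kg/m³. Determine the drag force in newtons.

D = 21.4 N

CD = 0.0313 + 0.0662 × 0.404² = 0.0421
D = ½ρv²S·CD = ½ × 0.996 × 17² × 3.53 × 0.0421 = 21.4 N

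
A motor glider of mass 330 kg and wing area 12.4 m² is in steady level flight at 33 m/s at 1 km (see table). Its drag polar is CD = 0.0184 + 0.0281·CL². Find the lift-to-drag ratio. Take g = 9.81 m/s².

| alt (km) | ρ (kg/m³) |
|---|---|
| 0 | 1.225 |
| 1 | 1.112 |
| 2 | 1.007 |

L/D = 18.3

At 1 km, from the table: ρ = 1.112 kg/m³.
In steady level flight, lift balances weight: W = mg = 330 × 9.81 = 3237.3 N.
q = ½ρv² = ½ × 1.112 × 33² = 605.5 Pa.
Required CL = L/(qS) = 3237.3/(605.5·12.4) = 0.4312.
CD = 0.0184 + 0.0281 × 0.4312² = 0.02362.
L/D = CL/CD = 0.4312 / 0.02362 = 18.3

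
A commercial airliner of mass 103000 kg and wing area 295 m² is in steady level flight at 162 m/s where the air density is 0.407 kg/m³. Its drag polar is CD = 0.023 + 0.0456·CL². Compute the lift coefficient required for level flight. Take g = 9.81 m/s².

CL = 0.641

Weight W = mg = 103000 × 9.81 = 1.0104×10^6 N; in level flight L = W.
Dynamic pressure q = 0.5 × 0.407 × 162² = 5341 Pa.
CL = W/(q·S) = 1.0104×10^6 / (5341 × 295) = 0.6413.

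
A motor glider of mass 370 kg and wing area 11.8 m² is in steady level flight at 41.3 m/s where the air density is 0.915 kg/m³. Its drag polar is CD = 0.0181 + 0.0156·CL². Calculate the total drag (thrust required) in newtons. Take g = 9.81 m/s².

D = 189 N

Level flight ⇒ L = W = m·g = 370 × 9.81 = 3629.7 N.
q = ½ρv² = ½ × 0.915 × 41.3² = 780.4 Pa.
Required CL = L/(qS) = 3629.7/(780.4·11.8) = 0.3942.
CD = 0.0181 + 0.0156 × 0.3942² = 0.02052.
D = q·S·CD = 780.4 × 11.8 × 0.02052 = 189 N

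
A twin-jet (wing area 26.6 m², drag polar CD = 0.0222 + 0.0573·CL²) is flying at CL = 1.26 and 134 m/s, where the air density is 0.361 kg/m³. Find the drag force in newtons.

D = 9760 N

CD = 0.0222 + 0.0573 × 1.26² = 0.1132
D = ½ρv²S·CD = ½ × 0.361 × 134² × 26.6 × 0.1132 = 9760 N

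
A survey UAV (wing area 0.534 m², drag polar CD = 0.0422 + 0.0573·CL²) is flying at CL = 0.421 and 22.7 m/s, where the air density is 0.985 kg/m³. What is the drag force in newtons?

CD = 0.0422 + 0.0573 × 0.421² = 0.05236
D = ½ρv²S·CD = ½ × 0.985 × 22.7² × 0.534 × 0.05236 = 7.1 N

D = 7.1 N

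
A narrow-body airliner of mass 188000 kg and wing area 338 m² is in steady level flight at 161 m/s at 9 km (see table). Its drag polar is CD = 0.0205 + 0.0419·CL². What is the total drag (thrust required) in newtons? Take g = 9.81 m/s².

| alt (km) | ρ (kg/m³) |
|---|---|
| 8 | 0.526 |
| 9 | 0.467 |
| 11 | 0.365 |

At 9 km, from the table: ρ = 0.467 kg/m³.
In steady level flight, lift balances weight: W = mg = 188000 × 9.81 = 1.8443×10^6 N.
q = ½ρv² = ½ × 0.467 × 161² = 6053 Pa.
CL = W/(q·S) = 1.8443×10^6 / (6053 × 338) = 0.9015.
CD = 0.0205 + 0.0419 × 0.9015² = 0.05455.
D = q·S·CD = 6053 × 338 × 0.05455 = 1.116×10^5 N

D = 1.12×10^5 N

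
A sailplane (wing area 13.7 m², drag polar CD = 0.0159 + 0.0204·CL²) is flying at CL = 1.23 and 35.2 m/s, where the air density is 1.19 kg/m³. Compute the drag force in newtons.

CD = 0.0159 + 0.0204 × 1.23² = 0.04676
D = ½ρv²S·CD = ½ × 1.19 × 35.2² × 13.7 × 0.04676 = 472 N

D = 472 N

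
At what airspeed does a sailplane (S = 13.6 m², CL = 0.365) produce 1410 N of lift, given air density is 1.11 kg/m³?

v = 22.6 m/s

L = ½ρv²S·CL ⇒ v = √(2L/(ρ·S·CL))
v = √(2 × 1410 / (1.11 × 13.6 × 0.365)) = √511.8 = 22.6 m/s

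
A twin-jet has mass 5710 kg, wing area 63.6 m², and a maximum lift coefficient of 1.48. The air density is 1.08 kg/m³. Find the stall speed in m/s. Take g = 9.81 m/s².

V_stall = 33.2 m/s

Stall occurs when L = W at CL,max. W = mg = 5710 × 9.81 = 56020 N.
V_stall = √(2W/(ρ·S·CL,max)) = √(2 × 56020 / (1.08 × 63.6 × 1.48))
V_stall = √1102 = 33.2 m/s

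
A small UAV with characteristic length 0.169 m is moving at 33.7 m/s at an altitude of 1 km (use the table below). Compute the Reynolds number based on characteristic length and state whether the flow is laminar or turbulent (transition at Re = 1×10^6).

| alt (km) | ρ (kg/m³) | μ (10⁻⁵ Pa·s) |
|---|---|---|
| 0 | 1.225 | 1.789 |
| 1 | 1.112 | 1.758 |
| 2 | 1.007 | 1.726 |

At 1 km, from the table: ρ = 1.112 kg/m³, μ = 1.758×10⁻⁵ Pa·s.
Re = ρ·v·c/μ = 1.112 × 33.7 × 0.169 / (1.758×10⁻⁵) = 3.6×10^5
Since 3.6×10^5 < 1×10^6, the flow is laminar.

Re = 3.6×10^5 (laminar)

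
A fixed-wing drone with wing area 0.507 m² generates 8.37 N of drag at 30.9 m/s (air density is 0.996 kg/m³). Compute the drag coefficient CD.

From D = ½ρv²S·CD, rearranging gives CD = 2D/(ρv²S).
CD = 2 × 8.37 / (0.996 × 30.9² × 0.507) = 0.0347

CD = 0.0347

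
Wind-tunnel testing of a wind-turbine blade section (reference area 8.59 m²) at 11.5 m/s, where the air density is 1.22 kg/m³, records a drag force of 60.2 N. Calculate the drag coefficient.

From D = ½ρv²S·CD, rearranging gives CD = 2D/(ρv²S).
CD = 2 × 60.2 / (1.22 × 11.5² × 8.59) = 0.0869

CD = 0.0869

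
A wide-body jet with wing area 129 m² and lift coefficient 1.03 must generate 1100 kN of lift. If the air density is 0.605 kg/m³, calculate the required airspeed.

L = ½ρv²S·CL ⇒ v = √(2L/(ρ·S·CL))
v = √(2 × 1.1×10^6 / (0.605 × 129 × 1.03)) = √27370 = 165 m/s

v = 165 m/s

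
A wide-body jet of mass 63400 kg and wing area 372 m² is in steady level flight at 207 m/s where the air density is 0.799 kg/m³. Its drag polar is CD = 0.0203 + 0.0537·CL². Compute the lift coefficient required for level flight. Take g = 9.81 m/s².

CL = 0.0977

Weight W = mg = 63400 × 9.81 = 6.2195×10^5 N; in level flight L = W.
Dynamic pressure q = 0.5 × 0.799 × 207² = 17120 Pa.
CL = W/(q·S) = 6.2195×10^5 / (17120 × 372) = 0.09767.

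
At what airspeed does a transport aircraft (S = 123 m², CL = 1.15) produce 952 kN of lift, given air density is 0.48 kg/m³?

v = 167 m/s

L = ½ρv²S·CL ⇒ v = √(2L/(ρ·S·CL))
v = √(2 × 9.52×10^5 / (0.48 × 123 × 1.15)) = √28040 = 167 m/s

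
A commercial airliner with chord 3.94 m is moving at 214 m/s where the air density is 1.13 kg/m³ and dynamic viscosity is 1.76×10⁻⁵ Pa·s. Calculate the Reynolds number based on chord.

Re = 5.41×10^7

Re = ρ·v·c/μ = 1.13 × 214 × 3.94 / (1.76×10⁻⁵) = 5.41×10^7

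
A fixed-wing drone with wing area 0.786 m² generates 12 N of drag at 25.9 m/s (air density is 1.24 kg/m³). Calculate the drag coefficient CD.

From D = ½ρv²S·CD, rearranging gives CD = 2D/(ρv²S).
CD = 2 × 12 / (1.24 × 25.9² × 0.786) = 0.0367

CD = 0.0367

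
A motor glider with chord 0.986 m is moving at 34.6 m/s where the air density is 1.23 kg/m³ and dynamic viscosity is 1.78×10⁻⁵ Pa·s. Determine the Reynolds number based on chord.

Re = ρ·v·c/μ = 1.23 × 34.6 × 0.986 / (1.78×10⁻⁵) = 2.36×10^6

Re = 2.36×10^6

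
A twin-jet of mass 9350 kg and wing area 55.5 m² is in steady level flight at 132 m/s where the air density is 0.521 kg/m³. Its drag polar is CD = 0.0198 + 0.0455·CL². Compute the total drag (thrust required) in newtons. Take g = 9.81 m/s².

In steady level flight, lift balances weight: W = mg = 9350 × 9.81 = 91724 N.
Dynamic pressure q = 0.5 × 0.521 × 132² = 4539 Pa.
Required CL = L/(qS) = 91724/(4539·55.5) = 0.3641.
CD = 0.0198 + 0.0455 × 0.3641² = 0.02583.
D = q·S·CD = 4539 × 55.5 × 0.02583 = 6507 N

D = 6510 N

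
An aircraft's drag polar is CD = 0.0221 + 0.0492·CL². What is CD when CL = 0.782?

CD = 0.0522

CD = 0.0221 + 0.0492 × 0.782² = 0.0221 + 0.03009 = 0.0522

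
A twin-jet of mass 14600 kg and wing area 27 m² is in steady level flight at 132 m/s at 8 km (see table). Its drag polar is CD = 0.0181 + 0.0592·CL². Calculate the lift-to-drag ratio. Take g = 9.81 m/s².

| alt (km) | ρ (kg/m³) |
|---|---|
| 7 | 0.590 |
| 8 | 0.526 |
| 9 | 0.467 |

At 8 km, from the table: ρ = 0.526 kg/m³.
In steady level flight, lift balances weight: W = mg = 14600 × 9.81 = 1.4323×10^5 N.
q = ½ρv² = ½ × 0.526 × 132² = 4583 Pa.
CL = 2W/(ρv²S) = 2×1.4323×10^5/(0.526×132²×27) = 1.158.
CD = 0.0181 + 0.0592 × 1.158² = 0.09743.
L/D = CL/CD = 1.158 / 0.09743 = 11.9

L/D = 11.9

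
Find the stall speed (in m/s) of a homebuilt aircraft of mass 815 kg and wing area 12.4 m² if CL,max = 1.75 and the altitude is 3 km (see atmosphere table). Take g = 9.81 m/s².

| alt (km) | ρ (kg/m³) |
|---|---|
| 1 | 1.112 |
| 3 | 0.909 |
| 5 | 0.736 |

V_stall = 28.5 m/s

At 3 km, from the table: ρ = 0.909 kg/m³.
Weight W = mg = 815 × 9.81 = 7995 N.
From L = ½ρV²S·CL,max = W: V_stall = √(2W/(ρSCL,max)) = √(2·7995/(0.909·12.4·1.75))
V_stall = √810.6 = 28.5 m/s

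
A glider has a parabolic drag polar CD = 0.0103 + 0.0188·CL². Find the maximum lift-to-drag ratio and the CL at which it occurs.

For CD = CD0 + K·CL², (L/D)max occurs at CL* = √(CD0/K) and equals 1/(2√(K·CD0)).
(L/D)max = 1/(2√(0.0188 × 0.0103)) = 1/(2 × 0.01392) = 35.9
CL* = √(0.0103/0.0188) = 0.74

(L/D)max = 35.9, at CL = 0.74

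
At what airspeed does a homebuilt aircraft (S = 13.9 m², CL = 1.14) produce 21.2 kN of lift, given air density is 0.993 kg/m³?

v = 51.9 m/s

L = ½ρv²S·CL ⇒ v = √(2L/(ρ·S·CL))
v = √(2 × 21200 / (0.993 × 13.9 × 1.14)) = √2695 = 51.9 m/s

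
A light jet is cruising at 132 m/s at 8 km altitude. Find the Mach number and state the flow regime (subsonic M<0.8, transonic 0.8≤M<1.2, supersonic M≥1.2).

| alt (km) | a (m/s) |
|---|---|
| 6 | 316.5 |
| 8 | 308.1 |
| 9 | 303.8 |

At 8 km, from the table: a = 308.1 m/s.
M = v/a = 132 / 308.1 = 0.428
M = 0.428 → subsonic.

M = 0.428 (subsonic)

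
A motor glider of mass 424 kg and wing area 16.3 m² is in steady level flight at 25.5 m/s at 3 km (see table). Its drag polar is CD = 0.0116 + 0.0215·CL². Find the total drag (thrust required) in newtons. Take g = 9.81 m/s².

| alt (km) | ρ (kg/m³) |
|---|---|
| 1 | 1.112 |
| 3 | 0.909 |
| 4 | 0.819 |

At 3 km, from the table: ρ = 0.909 kg/m³.
Level flight ⇒ L = W = m·g = 424 × 9.81 = 4159.4 N.
Dynamic pressure q = 0.5 × 0.909 × 25.5² = 295.5 Pa.
CL = W/(q·S) = 4159.4 / (295.5 × 16.3) = 0.8634.
CD = 0.0116 + 0.0215 × 0.8634² = 0.02763.
D = q·S·CD = 295.5 × 16.3 × 0.02763 = 133.1 N

D = 133 N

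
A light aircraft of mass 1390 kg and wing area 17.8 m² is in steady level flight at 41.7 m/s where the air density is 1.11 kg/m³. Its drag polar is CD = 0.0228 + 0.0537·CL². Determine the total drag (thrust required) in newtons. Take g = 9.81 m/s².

D = 973 N

In steady level flight, lift balances weight: W = mg = 1390 × 9.81 = 13636 N.
Dynamic pressure q = 0.5 × 1.11 × 41.7² = 965.1 Pa.
CL = W/(q·S) = 13636 / (965.1 × 17.8) = 0.7938.
CD = 0.0228 + 0.0537 × 0.7938² = 0.05664.
D = q·S·CD = 965.1 × 17.8 × 0.05664 = 972.9 N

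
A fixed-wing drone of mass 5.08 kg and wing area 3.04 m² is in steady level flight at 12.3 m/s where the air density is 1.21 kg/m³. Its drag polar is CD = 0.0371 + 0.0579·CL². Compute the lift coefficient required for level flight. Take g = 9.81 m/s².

Level flight ⇒ L = W = m·g = 5.08 × 9.81 = 49.835 N.
Dynamic pressure q = 0.5 × 1.21 × 12.3² = 91.53 Pa.
Required CL = L/(qS) = 49.835/(91.53·3.04) = 0.1791.

CL = 0.179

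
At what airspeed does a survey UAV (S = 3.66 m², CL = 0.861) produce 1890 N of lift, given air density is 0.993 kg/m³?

L = ½ρv²S·CL ⇒ v = √(2L/(ρ·S·CL))
v = √(2 × 1890 / (0.993 × 3.66 × 0.861)) = √1208 = 34.8 m/s

v = 34.8 m/s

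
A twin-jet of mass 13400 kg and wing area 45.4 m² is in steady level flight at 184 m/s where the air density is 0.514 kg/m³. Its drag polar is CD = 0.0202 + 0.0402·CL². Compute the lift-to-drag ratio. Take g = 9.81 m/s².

Weight W = mg = 13400 × 9.81 = 1.3145×10^5 N; in level flight L = W.
Dynamic pressure q = 0.5 × 0.514 × 184² = 8701 Pa.
CL = 2W/(ρv²S) = 2×1.3145×10^5/(0.514×184²×45.4) = 0.3328.
CD = 0.0202 + 0.0402 × 0.3328² = 0.02465.
L/D = CL/CD = 0.3328 / 0.02465 = 13.5

L/D = 13.5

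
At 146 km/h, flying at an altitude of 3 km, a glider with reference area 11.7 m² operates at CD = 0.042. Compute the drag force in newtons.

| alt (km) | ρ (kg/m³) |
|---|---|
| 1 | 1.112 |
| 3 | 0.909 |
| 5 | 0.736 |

At 3 km, from the table: ρ = 0.909 kg/m³.
Convert speed: v = 146 km/h ÷ 3.6 = 40.56 m/s.
Dynamic pressure q = ½ρv² = ½ × 0.909 × 40.56² = 747.5 Pa.
D = q·S·CD = 747.5 × 11.7 × 0.042 = 367 N

D = 367 N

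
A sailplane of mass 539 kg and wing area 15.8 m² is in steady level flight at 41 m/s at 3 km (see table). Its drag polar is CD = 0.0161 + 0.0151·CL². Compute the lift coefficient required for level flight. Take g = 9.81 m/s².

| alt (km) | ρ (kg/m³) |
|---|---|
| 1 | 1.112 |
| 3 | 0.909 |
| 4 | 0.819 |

At 3 km, from the table: ρ = 0.909 kg/m³.
Level flight ⇒ L = W = m·g = 539 × 9.81 = 5287.6 N.
q = ½ρv² = ½ × 0.909 × 41² = 764 Pa.
Required CL = L/(qS) = 5287.6/(764·15.8) = 0.438.

CL = 0.438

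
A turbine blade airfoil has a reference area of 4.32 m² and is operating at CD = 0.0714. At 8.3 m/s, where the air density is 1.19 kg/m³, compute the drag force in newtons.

D = 12.6 N

Dynamic pressure q = ½ρv² = ½ × 1.19 × 8.3² = 40.99 Pa.
D = q·S·CD = 40.99 × 4.32 × 0.0714 = 12.6 N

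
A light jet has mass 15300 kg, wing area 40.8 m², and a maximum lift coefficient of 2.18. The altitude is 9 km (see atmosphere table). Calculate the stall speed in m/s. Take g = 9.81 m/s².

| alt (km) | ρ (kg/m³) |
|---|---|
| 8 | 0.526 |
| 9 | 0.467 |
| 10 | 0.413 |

At 9 km, from the table: ρ = 0.467 kg/m³.
At stall, lift equals weight: L = W = m·g = 15300 × 9.81 = 1.501×10^5 N.
V_stall = √(2W/(ρ·S·CL,max)) = √(2 × 1.501×10^5 / (0.467 × 40.8 × 2.18))
V_stall = √7227 = 85 m/s

V_stall = 85 m/s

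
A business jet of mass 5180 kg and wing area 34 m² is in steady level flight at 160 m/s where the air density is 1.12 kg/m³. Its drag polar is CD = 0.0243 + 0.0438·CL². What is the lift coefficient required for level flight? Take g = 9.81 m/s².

Level flight ⇒ L = W = m·g = 5180 × 9.81 = 50816 N.
Dynamic pressure q = 0.5 × 1.12 × 160² = 14340 Pa.
CL = W/(q·S) = 50816 / (14340 × 34) = 0.1043.

CL = 0.104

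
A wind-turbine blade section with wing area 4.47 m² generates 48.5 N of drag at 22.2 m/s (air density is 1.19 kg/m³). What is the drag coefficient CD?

CD = 0.037

From D = ½ρv²S·CD, rearranging gives CD = 2D/(ρv²S).
CD = 2 × 48.5 / (1.19 × 22.2² × 4.47) = 0.037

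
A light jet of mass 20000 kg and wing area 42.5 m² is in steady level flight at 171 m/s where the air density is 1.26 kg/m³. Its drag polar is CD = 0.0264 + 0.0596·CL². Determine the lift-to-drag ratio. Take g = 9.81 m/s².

L/D = 8.31

Weight W = mg = 20000 × 9.81 = 1.962×10^5 N; in level flight L = W.
q = ½ρv² = ½ × 1.26 × 171² = 18420 Pa.
Required CL = L/(qS) = 1.962×10^5/(18420·42.5) = 0.2506.
CD = 0.0264 + 0.0596 × 0.2506² = 0.03014.
L/D = CL/CD = 0.2506 / 0.03014 = 8.31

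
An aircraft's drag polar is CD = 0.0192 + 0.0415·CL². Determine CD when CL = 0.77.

CD = 0.0438

CD = 0.0192 + 0.0415 × 0.77² = 0.0192 + 0.02461 = 0.0438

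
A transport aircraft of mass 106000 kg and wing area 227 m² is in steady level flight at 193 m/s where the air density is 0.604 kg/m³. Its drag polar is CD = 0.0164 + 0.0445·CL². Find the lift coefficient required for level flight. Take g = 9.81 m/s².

CL = 0.407

In steady level flight, lift balances weight: W = mg = 106000 × 9.81 = 1.0399×10^6 N.
Dynamic pressure q = 0.5 × 0.604 × 193² = 11250 Pa.
CL = 2W/(ρv²S) = 2×1.0399×10^6/(0.604×193²×227) = 0.4072.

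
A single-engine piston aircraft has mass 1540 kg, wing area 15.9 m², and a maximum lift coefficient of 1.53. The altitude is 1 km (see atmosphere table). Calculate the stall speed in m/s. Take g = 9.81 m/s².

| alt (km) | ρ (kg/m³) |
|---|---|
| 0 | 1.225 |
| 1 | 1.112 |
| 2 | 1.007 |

At 1 km, from the table: ρ = 1.112 kg/m³.
Stall occurs when L = W at CL,max. W = mg = 1540 × 9.81 = 15110 N.
From L = ½ρV²S·CL,max = W: V_stall = √(2W/(ρSCL,max)) = √(2·15110/(1.112·15.9·1.53))
V_stall = √1117 = 33.4 m/s

V_stall = 33.4 m/s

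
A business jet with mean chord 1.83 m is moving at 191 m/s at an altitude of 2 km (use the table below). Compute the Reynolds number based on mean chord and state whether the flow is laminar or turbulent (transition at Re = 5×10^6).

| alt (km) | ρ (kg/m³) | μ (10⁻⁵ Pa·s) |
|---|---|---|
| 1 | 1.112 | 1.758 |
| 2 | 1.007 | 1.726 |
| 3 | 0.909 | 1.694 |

At 2 km, from the table: ρ = 1.007 kg/m³, μ = 1.726×10⁻⁵ Pa·s.
Re = ρ·v·c/μ = 1.007 × 191 × 1.83 / (1.726×10⁻⁵) = 2.04×10^7
Since 2.04×10^7 > 5×10^6, the flow is turbulent.

Re = 2.04×10^7 (turbulent)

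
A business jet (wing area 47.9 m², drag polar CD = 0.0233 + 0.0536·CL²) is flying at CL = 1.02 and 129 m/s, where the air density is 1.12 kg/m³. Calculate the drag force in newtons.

CD = 0.0233 + 0.0536 × 1.02² = 0.07907
D = ½ρv²S·CD = ½ × 1.12 × 129² × 47.9 × 0.07907 = 35300 N

D = 35300 N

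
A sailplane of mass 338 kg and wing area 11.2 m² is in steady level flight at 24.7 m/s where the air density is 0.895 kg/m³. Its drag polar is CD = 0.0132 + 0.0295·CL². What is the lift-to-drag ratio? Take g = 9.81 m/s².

L/D = 22.6

Weight W = mg = 338 × 9.81 = 3315.8 N; in level flight L = W.
Dynamic pressure q = 0.5 × 0.895 × 24.7² = 273 Pa.
CL = 2W/(ρv²S) = 2×3315.8/(0.895×24.7²×11.2) = 1.084.
CD = 0.0132 + 0.0295 × 1.084² = 0.04789.
L/D = CL/CD = 1.084 / 0.04789 = 22.6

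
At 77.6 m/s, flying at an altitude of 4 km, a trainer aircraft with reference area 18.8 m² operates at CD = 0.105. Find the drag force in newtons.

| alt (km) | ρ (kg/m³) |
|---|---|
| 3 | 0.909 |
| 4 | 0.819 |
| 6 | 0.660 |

At 4 km, from the table: ρ = 0.819 kg/m³.
D = ½ρv²S·CD = ½ × 0.819 × 77.6² × 18.8 × 0.105 = 4870 N

D = 4870 N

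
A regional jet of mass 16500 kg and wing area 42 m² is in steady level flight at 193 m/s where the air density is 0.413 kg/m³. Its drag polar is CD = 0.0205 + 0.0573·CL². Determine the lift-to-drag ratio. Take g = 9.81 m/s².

L/D = 14.4

Weight W = mg = 16500 × 9.81 = 1.6186×10^5 N; in level flight L = W.
q = ½ρv² = ½ × 0.413 × 193² = 7692 Pa.
CL = W/(q·S) = 1.6186×10^5 / (7692 × 42) = 0.501.
CD = 0.0205 + 0.0573 × 0.501² = 0.03488.
L/D = CL/CD = 0.501 / 0.03488 = 14.4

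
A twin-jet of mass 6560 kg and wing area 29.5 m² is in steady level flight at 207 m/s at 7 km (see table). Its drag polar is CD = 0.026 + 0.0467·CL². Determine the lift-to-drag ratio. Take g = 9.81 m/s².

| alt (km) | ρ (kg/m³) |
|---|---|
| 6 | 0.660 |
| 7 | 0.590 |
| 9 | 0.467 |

At 7 km, from the table: ρ = 0.590 kg/m³.
Weight W = mg = 6560 × 9.81 = 64354 N; in level flight L = W.
q = ½ρv² = ½ × 0.59 × 207² = 12640 Pa.
CL = 2W/(ρv²S) = 2×64354/(0.59×207²×29.5) = 0.1726.
CD = 0.026 + 0.0467 × 0.1726² = 0.02739.
L/D = CL/CD = 0.1726 / 0.02739 = 6.3

L/D = 6.3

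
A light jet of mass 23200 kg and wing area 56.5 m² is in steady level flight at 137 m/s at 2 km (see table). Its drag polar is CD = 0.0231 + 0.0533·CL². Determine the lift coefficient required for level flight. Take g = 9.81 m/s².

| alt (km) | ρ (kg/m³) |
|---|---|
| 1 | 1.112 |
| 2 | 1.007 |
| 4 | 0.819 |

CL = 0.426

At 2 km, from the table: ρ = 1.007 kg/m³.
In steady level flight, lift balances weight: W = mg = 23200 × 9.81 = 2.2759×10^5 N.
q = ½ρv² = ½ × 1.007 × 137² = 9450 Pa.
CL = 2W/(ρv²S) = 2×2.2759×10^5/(1.007×137²×56.5) = 0.4263.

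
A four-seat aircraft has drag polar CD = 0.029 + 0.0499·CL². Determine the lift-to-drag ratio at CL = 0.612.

CD = 0.029 + 0.0499 × 0.612² = 0.04769
L/D = CL/CD = 0.612 / 0.04769 = 12.8

L/D = 12.8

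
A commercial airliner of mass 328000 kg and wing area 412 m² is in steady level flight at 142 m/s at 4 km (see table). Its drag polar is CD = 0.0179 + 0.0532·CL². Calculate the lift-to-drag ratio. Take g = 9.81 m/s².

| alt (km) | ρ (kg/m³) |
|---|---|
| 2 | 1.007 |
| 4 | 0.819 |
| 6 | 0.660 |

At 4 km, from the table: ρ = 0.819 kg/m³.
Weight W = mg = 328000 × 9.81 = 3.2177×10^6 N; in level flight L = W.
Dynamic pressure q = 0.5 × 0.819 × 142² = 8257 Pa.
CL = 2W/(ρv²S) = 2×3.2177×10^6/(0.819×142²×412) = 0.9458.
CD = 0.0179 + 0.0532 × 0.9458² = 0.06549.
L/D = CL/CD = 0.9458 / 0.06549 = 14.4

L/D = 14.4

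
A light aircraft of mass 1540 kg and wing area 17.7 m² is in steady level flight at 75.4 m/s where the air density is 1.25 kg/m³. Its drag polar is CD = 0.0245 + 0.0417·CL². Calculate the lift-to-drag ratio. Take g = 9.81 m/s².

L/D = 8.93

Weight W = mg = 1540 × 9.81 = 15107 N; in level flight L = W.
Dynamic pressure q = 0.5 × 1.25 × 75.4² = 3553 Pa.
CL = 2W/(ρv²S) = 2×15107/(1.25×75.4²×17.7) = 0.2402.
CD = 0.0245 + 0.0417 × 0.2402² = 0.02691.
L/D = CL/CD = 0.2402 / 0.02691 = 8.93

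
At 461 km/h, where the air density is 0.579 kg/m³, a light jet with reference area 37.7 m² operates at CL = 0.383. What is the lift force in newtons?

Convert speed: v = 461 km/h ÷ 3.6 = 128.1 m/s.
Dynamic pressure q = ½ρv² = ½ × 0.579 × 128.1² = 4747 Pa.
L = q·S·CL = 4747 × 37.7 × 0.383 = 68500 N ≈ 68.5 kN

L = 68500 N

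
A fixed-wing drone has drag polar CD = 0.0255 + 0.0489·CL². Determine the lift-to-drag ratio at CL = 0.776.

L/D = 14.1

CD = 0.0255 + 0.0489 × 0.776² = 0.05495
L/D = CL/CD = 0.776 / 0.05495 = 14.1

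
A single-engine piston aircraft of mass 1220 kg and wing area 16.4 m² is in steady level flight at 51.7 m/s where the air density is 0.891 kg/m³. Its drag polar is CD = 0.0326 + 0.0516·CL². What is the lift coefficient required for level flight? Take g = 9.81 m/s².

CL = 0.613

Weight W = mg = 1220 × 9.81 = 11968 N; in level flight L = W.
Dynamic pressure q = 0.5 × 0.891 × 51.7² = 1191 Pa.
CL = W/(q·S) = 11968 / (1191 × 16.4) = 0.6129.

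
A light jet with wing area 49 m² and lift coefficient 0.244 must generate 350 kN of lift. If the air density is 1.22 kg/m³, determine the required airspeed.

v = 219 m/s

L = ½ρv²S·CL ⇒ v = √(2L/(ρ·S·CL))
v = √(2 × 3.5×10^5 / (1.22 × 49 × 0.244)) = √47990 = 219 m/s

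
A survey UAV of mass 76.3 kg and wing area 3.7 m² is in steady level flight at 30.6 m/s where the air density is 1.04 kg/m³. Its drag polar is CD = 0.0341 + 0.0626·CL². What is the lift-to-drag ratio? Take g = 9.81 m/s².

Level flight ⇒ L = W = m·g = 76.3 × 9.81 = 748.5 N.
Dynamic pressure q = 0.5 × 1.04 × 30.6² = 486.9 Pa.
Required CL = L/(qS) = 748.5/(486.9·3.7) = 0.4155.
CD = 0.0341 + 0.0626 × 0.4155² = 0.04491.
L/D = CL/CD = 0.4155 / 0.04491 = 9.25

L/D = 9.25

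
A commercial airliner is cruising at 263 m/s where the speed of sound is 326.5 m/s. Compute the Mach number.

M = 0.806

M = v/a = 263 / 326.5 = 0.806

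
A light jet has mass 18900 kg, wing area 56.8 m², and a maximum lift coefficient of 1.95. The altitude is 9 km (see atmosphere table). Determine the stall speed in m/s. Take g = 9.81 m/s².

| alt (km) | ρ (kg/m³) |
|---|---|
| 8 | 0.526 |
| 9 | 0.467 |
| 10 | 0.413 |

At 9 km, from the table: ρ = 0.467 kg/m³.
Stall occurs when L = W at CL,max. W = mg = 18900 × 9.81 = 1.854×10^5 N.
V_stall = √(2W/(ρ·S·CL,max)) = √(2 × 1.854×10^5 / (0.467 × 56.8 × 1.95))
V_stall = √7169 = 84.7 m/s

V_stall = 84.7 m/s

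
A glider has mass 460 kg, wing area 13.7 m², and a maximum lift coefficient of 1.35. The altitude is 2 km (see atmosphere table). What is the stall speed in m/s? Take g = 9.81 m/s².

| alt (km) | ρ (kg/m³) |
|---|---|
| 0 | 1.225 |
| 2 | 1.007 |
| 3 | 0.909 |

V_stall = 22 m/s

At 2 km, from the table: ρ = 1.007 kg/m³.
At stall, lift equals weight: L = W = m·g = 460 × 9.81 = 4513 N.
V_stall = √(2W/(ρ·S·CL,max)) = √(2 × 4513 / (1.007 × 13.7 × 1.35))
V_stall = √484.6 = 22 m/s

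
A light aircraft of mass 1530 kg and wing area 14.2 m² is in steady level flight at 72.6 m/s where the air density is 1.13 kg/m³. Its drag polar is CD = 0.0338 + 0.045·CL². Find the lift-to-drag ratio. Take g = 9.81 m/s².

L/D = 8.99

Weight W = mg = 1530 × 9.81 = 15009 N; in level flight L = W.
Dynamic pressure q = 0.5 × 1.13 × 72.6² = 2978 Pa.
CL = 2W/(ρv²S) = 2×15009/(1.13×72.6²×14.2) = 0.3549.
CD = 0.0338 + 0.045 × 0.3549² = 0.03947.
L/D = CL/CD = 0.3549 / 0.03947 = 8.99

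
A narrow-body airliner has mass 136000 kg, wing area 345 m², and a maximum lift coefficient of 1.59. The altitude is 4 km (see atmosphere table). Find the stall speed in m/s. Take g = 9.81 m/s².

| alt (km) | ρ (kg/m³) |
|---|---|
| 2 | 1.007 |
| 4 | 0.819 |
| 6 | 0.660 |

V_stall = 77.1 m/s

At 4 km, from the table: ρ = 0.819 kg/m³.
Weight W = mg = 136000 × 9.81 = 1.334×10^6 N.
From L = ½ρV²S·CL,max = W: V_stall = √(2W/(ρSCL,max)) = √(2·1.334×10^6/(0.819·345·1.59))
V_stall = √5939 = 77.1 m/s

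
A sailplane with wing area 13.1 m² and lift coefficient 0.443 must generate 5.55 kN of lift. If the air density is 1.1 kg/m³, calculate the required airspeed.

L = ½ρv²S·CL ⇒ v = √(2L/(ρ·S·CL))
v = √(2 × 5550 / (1.1 × 13.1 × 0.443)) = √1739 = 41.7 m/s

v = 41.7 m/s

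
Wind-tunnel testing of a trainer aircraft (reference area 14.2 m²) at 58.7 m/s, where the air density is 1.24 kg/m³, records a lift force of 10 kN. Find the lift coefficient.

From L = ½ρv²S·CL, rearranging gives CL = 2L/(ρv²S).
CL = 2 × 10000 / (1.24 × 58.7² × 14.2) = 0.33

CL = 0.33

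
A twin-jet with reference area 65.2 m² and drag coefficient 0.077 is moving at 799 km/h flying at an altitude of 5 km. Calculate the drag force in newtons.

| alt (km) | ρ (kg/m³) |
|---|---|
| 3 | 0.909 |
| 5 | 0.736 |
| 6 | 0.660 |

D = 91000 N

At 5 km, from the table: ρ = 0.736 kg/m³.
Convert speed: v = 799 km/h ÷ 3.6 = 221.9 m/s.
D = ½ρv²S·CD = ½ × 0.736 × 221.9² × 65.2 × 0.077 = 91000 N ≈ 91 kN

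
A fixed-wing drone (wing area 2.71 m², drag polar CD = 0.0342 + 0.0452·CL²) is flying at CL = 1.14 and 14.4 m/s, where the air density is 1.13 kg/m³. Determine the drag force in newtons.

D = 29.5 N

CD = 0.0342 + 0.0452 × 1.14² = 0.09294
D = ½ρv²S·CD = ½ × 1.13 × 14.4² × 2.71 × 0.09294 = 29.5 N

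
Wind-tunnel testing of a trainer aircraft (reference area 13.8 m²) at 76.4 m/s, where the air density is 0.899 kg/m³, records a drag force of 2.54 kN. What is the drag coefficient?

From D = ½ρv²S·CD, rearranging gives CD = 2D/(ρv²S).
CD = 2 × 2540 / (0.899 × 76.4² × 13.8) = 0.0702

CD = 0.0702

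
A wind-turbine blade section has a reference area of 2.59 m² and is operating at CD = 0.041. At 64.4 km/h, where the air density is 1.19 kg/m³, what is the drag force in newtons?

D = 20.2 N

Convert speed: v = 64.4 km/h ÷ 3.6 = 17.89 m/s.
Dynamic pressure q = ½ρv² = ½ × 1.19 × 17.89² = 190.4 Pa.
D = q·S·CD = 190.4 × 2.59 × 0.041 = 20.2 N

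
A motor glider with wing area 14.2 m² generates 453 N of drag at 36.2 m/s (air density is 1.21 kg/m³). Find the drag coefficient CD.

From D = ½ρv²S·CD, rearranging gives CD = 2D/(ρv²S).
CD = 2 × 453 / (1.21 × 36.2² × 14.2) = 0.0402

CD = 0.0402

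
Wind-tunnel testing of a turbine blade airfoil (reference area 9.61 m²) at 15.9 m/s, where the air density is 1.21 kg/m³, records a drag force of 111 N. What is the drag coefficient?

From D = ½ρv²S·CD, rearranging gives CD = 2D/(ρv²S).
CD = 2 × 111 / (1.21 × 15.9² × 9.61) = 0.0755

CD = 0.0755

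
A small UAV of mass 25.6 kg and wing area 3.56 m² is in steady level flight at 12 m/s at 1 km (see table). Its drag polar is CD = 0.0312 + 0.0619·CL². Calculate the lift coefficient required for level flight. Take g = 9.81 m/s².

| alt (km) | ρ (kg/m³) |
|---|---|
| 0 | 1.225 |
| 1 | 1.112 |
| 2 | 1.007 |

CL = 0.881

At 1 km, from the table: ρ = 1.112 kg/m³.
Weight W = mg = 25.6 × 9.81 = 251.14 N; in level flight L = W.
q = ½ρv² = ½ × 1.112 × 12² = 80.06 Pa.
Required CL = L/(qS) = 251.14/(80.06·3.56) = 0.8811.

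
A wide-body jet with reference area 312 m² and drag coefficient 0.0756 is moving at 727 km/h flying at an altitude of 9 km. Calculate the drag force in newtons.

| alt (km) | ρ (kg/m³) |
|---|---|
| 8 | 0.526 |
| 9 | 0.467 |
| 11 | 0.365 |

At 9 km, from the table: ρ = 0.467 kg/m³.
Convert speed: v = 727 km/h ÷ 3.6 = 201.9 m/s.
Dynamic pressure q = ½ρv² = ½ × 0.467 × 201.9² = 9522 Pa.
D = q·S·CD = 9522 × 312 × 0.0756 = 2.25×10^5 N ≈ 225 kN

D = 2.25×10^5 N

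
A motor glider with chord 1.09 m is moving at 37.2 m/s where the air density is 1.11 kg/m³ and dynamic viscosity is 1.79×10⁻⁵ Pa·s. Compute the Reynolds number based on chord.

Re = 2.51×10^6

Re = ρ·v·c/μ = 1.11 × 37.2 × 1.09 / (1.79×10⁻⁵) = 2.51×10^6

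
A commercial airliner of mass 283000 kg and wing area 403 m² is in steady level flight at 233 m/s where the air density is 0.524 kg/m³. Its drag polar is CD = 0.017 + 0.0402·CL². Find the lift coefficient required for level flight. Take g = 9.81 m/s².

In steady level flight, lift balances weight: W = mg = 283000 × 9.81 = 2.7762×10^6 N.
Dynamic pressure q = 0.5 × 0.524 × 233² = 14220 Pa.
CL = W/(q·S) = 2.7762×10^6 / (14220 × 403) = 0.4843.

CL = 0.484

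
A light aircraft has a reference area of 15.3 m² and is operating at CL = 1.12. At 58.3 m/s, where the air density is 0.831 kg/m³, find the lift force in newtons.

L = 24200 N

L = ½ρv²S·CL = ½ × 0.831 × 58.3² × 15.3 × 1.12 = 24200 N ≈ 24.2 kN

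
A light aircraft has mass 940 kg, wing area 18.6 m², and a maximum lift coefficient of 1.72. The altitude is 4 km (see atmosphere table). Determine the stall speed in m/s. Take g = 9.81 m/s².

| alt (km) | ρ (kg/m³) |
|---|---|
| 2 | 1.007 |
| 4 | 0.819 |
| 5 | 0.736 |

V_stall = 26.5 m/s

At 4 km, from the table: ρ = 0.819 kg/m³.
Weight W = mg = 940 × 9.81 = 9221 N.
From L = ½ρV²S·CL,max = W: V_stall = √(2W/(ρSCL,max)) = √(2·9221/(0.819·18.6·1.72))
V_stall = √703.9 = 26.5 m/s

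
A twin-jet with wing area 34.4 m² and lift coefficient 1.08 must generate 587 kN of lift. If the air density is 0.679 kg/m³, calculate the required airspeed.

L = ½ρv²S·CL ⇒ v = √(2L/(ρ·S·CL))
v = √(2 × 5.87×10^5 / (0.679 × 34.4 × 1.08)) = √46540 = 216 m/s

v = 216 m/s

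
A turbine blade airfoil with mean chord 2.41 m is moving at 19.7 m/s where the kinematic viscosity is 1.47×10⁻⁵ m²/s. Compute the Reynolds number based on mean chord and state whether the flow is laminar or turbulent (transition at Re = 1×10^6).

Re = 3.23×10^6 (turbulent)

Re = v·c/ν = 19.7 × 2.41 / (1.47×10⁻⁵) = 3.23×10^6
Since 3.23×10^6 > 1×10^6, the flow is turbulent.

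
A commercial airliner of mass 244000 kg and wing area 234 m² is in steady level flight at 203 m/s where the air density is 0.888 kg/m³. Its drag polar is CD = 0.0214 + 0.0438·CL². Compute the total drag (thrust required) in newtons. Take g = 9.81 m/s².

D = 1.5×10^5 N

Level flight ⇒ L = W = m·g = 244000 × 9.81 = 2.3936×10^6 N.
Dynamic pressure q = 0.5 × 0.888 × 203² = 18300 Pa.
Required CL = L/(qS) = 2.3936×10^6/(18300·234) = 0.5591.
CD = 0.0214 + 0.0438 × 0.5591² = 0.03509.
D = q·S·CD = 18300 × 234 × 0.03509 = 1.502×10^5 N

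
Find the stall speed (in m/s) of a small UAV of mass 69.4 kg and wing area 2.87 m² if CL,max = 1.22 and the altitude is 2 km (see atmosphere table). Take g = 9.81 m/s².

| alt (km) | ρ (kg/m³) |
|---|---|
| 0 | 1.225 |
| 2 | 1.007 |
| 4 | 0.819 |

At 2 km, from the table: ρ = 1.007 kg/m³.
Weight W = mg = 69.4 × 9.81 = 680.8 N.
From L = ½ρV²S·CL,max = W: V_stall = √(2W/(ρSCL,max)) = √(2·680.8/(1.007·2.87·1.22))
V_stall = √386.2 = 19.7 m/s

V_stall = 19.7 m/s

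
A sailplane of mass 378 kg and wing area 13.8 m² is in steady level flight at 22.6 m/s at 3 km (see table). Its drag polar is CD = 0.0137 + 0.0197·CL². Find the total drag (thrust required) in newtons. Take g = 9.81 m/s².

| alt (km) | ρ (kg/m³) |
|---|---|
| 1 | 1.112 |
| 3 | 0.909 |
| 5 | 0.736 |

At 3 km, from the table: ρ = 0.909 kg/m³.
Weight W = mg = 378 × 9.81 = 3708.2 N; in level flight L = W.
Dynamic pressure q = 0.5 × 0.909 × 22.6² = 232.1 Pa.
CL = 2W/(ρv²S) = 2×3708.2/(0.909×22.6²×13.8) = 1.158.
CD = 0.0137 + 0.0197 × 1.158² = 0.0401.
D = q·S·CD = 232.1 × 13.8 × 0.0401 = 128.4 N

D = 128 N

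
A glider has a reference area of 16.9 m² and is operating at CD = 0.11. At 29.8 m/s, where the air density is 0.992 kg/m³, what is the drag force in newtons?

D = ½ρv²S·CD = ½ × 0.992 × 29.8² × 16.9 × 0.11 = 819 N

D = 819 N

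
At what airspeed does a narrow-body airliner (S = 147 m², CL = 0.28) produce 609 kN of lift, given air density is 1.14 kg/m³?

v = 161 m/s

L = ½ρv²S·CL ⇒ v = √(2L/(ρ·S·CL))
v = √(2 × 6.09×10^5 / (1.14 × 147 × 0.28)) = √25960 = 161 m/s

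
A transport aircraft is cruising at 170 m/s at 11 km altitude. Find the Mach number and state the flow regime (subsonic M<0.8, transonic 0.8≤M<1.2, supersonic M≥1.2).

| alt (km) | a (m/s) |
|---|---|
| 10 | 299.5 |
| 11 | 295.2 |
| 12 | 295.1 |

At 11 km, from the table: a = 295.2 m/s.
M = v/a = 170 / 295.2 = 0.576
M = 0.576 → subsonic.

M = 0.576 (subsonic)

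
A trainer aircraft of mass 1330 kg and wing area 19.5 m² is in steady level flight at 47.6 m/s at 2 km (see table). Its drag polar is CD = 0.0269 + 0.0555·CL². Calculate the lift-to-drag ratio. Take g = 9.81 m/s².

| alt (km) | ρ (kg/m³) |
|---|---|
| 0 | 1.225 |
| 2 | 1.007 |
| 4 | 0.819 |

L/D = 12.8

At 2 km, from the table: ρ = 1.007 kg/m³.
In steady level flight, lift balances weight: W = mg = 1330 × 9.81 = 13047 N.
Dynamic pressure q = 0.5 × 1.007 × 47.6² = 1141 Pa.
CL = W/(q·S) = 13047 / (1141 × 19.5) = 0.5865.
CD = 0.0269 + 0.0555 × 0.5865² = 0.04599.
L/D = CL/CD = 0.5865 / 0.04599 = 12.8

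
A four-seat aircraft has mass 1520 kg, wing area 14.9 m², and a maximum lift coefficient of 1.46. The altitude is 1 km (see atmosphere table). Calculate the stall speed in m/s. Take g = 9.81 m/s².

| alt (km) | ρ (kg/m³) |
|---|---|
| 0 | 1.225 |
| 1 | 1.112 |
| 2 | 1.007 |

V_stall = 35.1 m/s

At 1 km, from the table: ρ = 1.112 kg/m³.
Weight W = mg = 1520 × 9.81 = 14910 N.
V_stall = √(2W/(ρ·S·CL,max)) = √(2 × 14910 / (1.112 × 14.9 × 1.46))
V_stall = √1233 = 35.1 m/s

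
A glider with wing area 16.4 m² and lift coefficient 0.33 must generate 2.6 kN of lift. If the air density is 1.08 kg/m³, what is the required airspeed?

L = ½ρv²S·CL ⇒ v = √(2L/(ρ·S·CL))
v = √(2 × 2600 / (1.08 × 16.4 × 0.33)) = √889.7 = 29.8 m/s

v = 29.8 m/s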